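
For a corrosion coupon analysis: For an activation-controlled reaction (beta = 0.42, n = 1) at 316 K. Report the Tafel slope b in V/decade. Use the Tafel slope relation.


Apply the Tafel slope relation: b = 2.303*R*T/(beta*n*F)
Numerator: 2.303 * 8.314 * 316 = 6050.5
Denominator: 0.42 * 1 * 96485 = 40523.7
b = 6050.5 / 40523.7 = 0.1493 V/decade

0.1493 V/decade


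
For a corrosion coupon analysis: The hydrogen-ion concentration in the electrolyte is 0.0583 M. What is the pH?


pH = −log10[H+]
pH = −log10(0.0583) = 1.23

1.23


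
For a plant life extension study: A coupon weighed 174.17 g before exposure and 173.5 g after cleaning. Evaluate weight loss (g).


Weight loss = initial − final
WL = 174.17 − 173.5 = 0.67 g

0.67 g


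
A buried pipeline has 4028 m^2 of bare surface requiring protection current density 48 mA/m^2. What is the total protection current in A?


I = area * current density, then convert mA → A (÷1000)
I = 4028 * 48 / 1000 = 193.34 A

193.34 A


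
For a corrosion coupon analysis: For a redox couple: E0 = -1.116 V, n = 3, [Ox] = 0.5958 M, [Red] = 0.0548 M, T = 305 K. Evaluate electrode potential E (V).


Apply the Nernst equation: E = E0 + (RT/nF)*ln([Ox]/[Red])
Step 1: RT/nF = 8.314*305/(3*96485) = 0.0087605 V
Step 2: [Ox]/[Red] = 0.5958/0.0548 = 10.872263
Step 3: ln(10.872263) = 2.386215
Step 4: correction = 0.0087605 * 2.386215 = 0.021 V
E = -1.116 + 0.021 = -1.095 V

-1.095 V


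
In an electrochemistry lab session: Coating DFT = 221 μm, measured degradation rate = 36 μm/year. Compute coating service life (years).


Service life = thickness / degradation rate
Life = 221 / 36 = 6.1 years

6.1 years


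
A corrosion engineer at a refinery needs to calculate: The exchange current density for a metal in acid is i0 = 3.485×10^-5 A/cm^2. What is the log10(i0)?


i0 = 3.485×10^-5 A/cm^2
log10(i0) = -4.458

-4.458


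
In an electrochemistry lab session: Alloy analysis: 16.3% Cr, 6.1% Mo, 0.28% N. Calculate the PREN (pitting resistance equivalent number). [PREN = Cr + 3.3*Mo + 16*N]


Apply the PREN formula: PREN = Cr + 3.3*Mo + 16*N
PREN = 16.3 + 3.3*6.1 + 16*0.28
PREN = 16.3 + 20.13 + 4.48 = 40.91

40.91


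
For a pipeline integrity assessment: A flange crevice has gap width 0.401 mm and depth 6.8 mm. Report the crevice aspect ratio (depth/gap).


Aspect ratio = depth / gap
Ratio = 6.8 / 0.401 = 17.0

17.0


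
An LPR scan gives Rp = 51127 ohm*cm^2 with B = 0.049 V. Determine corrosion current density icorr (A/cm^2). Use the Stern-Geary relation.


Apply the Stern-Geary relation: icorr = B / Rp
icorr = 0.049 / 51127 = 9.584×10^-7 A/cm^2

9.584×10^-7 A/cm^2


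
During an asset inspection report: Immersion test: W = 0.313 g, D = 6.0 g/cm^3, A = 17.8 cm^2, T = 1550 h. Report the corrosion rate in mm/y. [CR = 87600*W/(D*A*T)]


Apply the mm/y weight-loss relation: CR = 87600 * W / (D * A * T)
Numerator: 87600 * 0.313 = 27418.8
Denominator: 6.0 * 17.8 * 1550 = 165540.0
CR = 27418.8 / 165540.0 = 0.1656 mm/y

0.1656 mm/y


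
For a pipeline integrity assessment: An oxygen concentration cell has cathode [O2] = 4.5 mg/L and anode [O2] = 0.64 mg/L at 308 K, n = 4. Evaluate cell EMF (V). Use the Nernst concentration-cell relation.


Apply the Nernst concentration-cell relation: E = (RT/nF)*ln(C_cathode/C_anode)
RT/nF = 8.314*308/(4*96485) = 0.006635 V
ln(4.5/0.64) = 1.95036
E = 0.006635 * 1.95036 = 0.01294 V

0.01294 V


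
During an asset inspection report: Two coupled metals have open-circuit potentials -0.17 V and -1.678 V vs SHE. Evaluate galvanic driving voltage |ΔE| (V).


Driving voltage is the absolute potential difference.
|ΔE| = |-0.17 − (-1.678)| = 1.508 V

1.508 V


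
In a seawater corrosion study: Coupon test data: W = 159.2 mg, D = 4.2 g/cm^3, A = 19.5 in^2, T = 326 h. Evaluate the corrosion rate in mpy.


Apply the mpy weight-loss relation: CR = 534 * W / (D * A * T)
Numerator: 534 * 159.2 = 85012.8
Denominator: 4.2 * 19.5 * 326 = 26699.4
CR = 85012.8 / 26699.4 = 3.184 mpy

3.184 mpy


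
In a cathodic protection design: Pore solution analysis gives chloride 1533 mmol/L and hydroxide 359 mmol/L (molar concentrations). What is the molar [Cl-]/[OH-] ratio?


Threshold parameter = [Cl-] / [OH-] (molar basis; both in mmol/L, so units cancel)
Ratio = 1533 / 359 = 4.27

4.27


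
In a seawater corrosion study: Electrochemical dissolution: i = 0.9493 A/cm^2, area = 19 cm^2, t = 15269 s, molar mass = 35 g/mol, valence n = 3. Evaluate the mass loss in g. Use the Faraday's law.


Apply Faraday's law: m = i*A*t*M / (n*F)
Total charge passed Q = i*A*t = 0.9493*19*15269 = 275402.3723 C
m = Q*M/(n*F) = 275402.3723*35/(3*96485) = 33.3008 g

33.3008 g


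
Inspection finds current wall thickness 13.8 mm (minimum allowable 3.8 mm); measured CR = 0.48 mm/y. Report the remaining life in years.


Apply the remaining-life relation: RL = (t_current − t_min) / CR
RL = (13.8 − 3.8) / 0.48 = 10.0 / 0.48 = 20.8 years

20.8 years


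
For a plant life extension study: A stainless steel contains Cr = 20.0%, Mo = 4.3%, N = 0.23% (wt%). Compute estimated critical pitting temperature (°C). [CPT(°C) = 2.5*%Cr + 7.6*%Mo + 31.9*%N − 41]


Apply the ASTM G48 empirical CPT estimate: CPT(°C) = 2.5*%Cr + 7.6*%Mo + 31.9*%N − 41
2.5*20.0 = 50; 7.6*4.3 = 32.68; 31.9*0.23 = 7.337
CPT = 50 + 32.68 + 7.337 − 41 = 49.017 °C
Rounded to 0.1 °C: CPT ≈ 49.0 °C

49.0 °C


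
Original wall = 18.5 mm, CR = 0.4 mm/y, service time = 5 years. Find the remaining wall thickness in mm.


Remaining wall = original − CR × time
t = 18.5 − 0.4*5 = 18.5 − 2.0 = 16.5 mm

16.5 mm


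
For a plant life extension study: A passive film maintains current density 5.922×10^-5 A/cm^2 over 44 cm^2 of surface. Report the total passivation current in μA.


I = i_pass * A, then convert A → μA (×10^6)
I = 5.922×10^-5 * 44 * 10^6 = 2605.68 μA

2605.68 μA


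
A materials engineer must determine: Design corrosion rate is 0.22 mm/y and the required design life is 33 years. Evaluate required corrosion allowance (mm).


Corrosion allowance = CR × design life
CA = 0.22 * 33 = 7.26 mm

7.26 mm


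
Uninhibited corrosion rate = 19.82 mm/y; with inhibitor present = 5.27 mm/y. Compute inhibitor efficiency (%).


Apply the inhibitor-efficiency definition: IE = (CR_blank − CR_inh)/CR_blank × 100
IE = (19.82 − 5.27) / 19.82 × 100
IE = 14.55 / 19.82 × 100 = 73.4 %

73.4 %


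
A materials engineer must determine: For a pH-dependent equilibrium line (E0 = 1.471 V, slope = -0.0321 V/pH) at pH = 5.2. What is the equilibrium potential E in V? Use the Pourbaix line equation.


Apply the Pourbaix line equation: E = E0 + slope*pH
E = 1.471 + (-0.0321)*5.2 = 1.471 + (-0.16692) = 1.30408 V
Rounded to 4 decimal places: E = 1.3041 V

1.3041 V


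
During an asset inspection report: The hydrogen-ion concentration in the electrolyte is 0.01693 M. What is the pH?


pH = −log10[H+]
pH = −log10(0.01693) = 1.77

1.77


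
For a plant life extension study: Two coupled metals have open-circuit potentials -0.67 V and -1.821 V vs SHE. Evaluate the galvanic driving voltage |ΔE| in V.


Driving voltage is the absolute potential difference.
|ΔE| = |-0.67 − (-1.821)| = 1.151 V

1.151 V


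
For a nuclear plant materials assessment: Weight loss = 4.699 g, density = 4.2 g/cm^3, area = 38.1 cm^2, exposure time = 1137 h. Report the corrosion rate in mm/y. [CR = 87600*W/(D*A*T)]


Apply the mm/y weight-loss relation: CR = 87600 * W / (D * A * T)
Numerator: 87600 * 4.699 = 411632.4
Denominator: 4.2 * 38.1 * 1137 = 181942.74
CR = 411632.4 / 181942.74 = 2.26243 mm/y

2.26243 mm/y


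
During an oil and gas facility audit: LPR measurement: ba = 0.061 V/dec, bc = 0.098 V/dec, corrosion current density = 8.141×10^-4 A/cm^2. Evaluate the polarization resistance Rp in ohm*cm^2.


Apply the Stern-Geary equation: Rp = ba*bc / (2.303*icorr*(ba+bc))
ba*bc = 0.061*0.098 = 0.005978
ba+bc = 0.159; 2.303*icorr*(ba+bc) = 2.303*8.141×10^-4*0.159 = 2.981047×10^-4
Rp = 0.005978 / 2.981047×10^-4 = 20.1 ohm*cm^2

20.1 ohm*cm^2


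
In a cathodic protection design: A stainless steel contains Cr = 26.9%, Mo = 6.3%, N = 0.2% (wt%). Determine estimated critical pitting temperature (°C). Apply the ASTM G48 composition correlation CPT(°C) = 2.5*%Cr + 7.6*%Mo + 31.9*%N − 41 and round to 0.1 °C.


Apply the ASTM G48 empirical CPT estimate: CPT(°C) = 2.5*%Cr + 7.6*%Mo + 31.9*%N − 41
2.5*26.9 = 67.25; 7.6*6.3 = 47.88; 31.9*0.2 = 6.38
CPT = 67.25 + 47.88 + 6.38 − 41 = 80.51 °C
Rounded to 0.1 °C: CPT ≈ 80.5 °C

80.5 °C


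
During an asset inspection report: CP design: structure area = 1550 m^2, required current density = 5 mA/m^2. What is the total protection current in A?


I = area * current density, then convert mA → A (÷1000)
I = 1550 * 5 / 1000 = 7.75 A

7.75 A


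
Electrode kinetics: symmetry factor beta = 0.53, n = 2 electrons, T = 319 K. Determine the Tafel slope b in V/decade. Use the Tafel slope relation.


Apply the Tafel slope relation: b = 2.303*R*T/(beta*n*F)
Numerator: 2.303 * 8.314 * 319 = 6107.94
Denominator: 0.53 * 2 * 96485 = 102274.1
b = 6107.94 / 102274.1 = 0.06 V/decade

0.06 V/decade


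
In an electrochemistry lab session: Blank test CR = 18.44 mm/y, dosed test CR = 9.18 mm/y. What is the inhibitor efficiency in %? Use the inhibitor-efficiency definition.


Apply the inhibitor-efficiency definition: IE = (CR_blank − CR_inh)/CR_blank × 100
IE = (18.44 − 9.18) / 18.44 × 100
IE = 9.26 / 18.44 × 100 = 50.2 %

50.2 %


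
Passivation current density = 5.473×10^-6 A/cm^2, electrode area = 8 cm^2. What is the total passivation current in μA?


I = i_pass * A, then convert A → μA (×10^6)
I = 5.473×10^-6 * 8 * 10^6 = 43.78 μA

43.78 μA


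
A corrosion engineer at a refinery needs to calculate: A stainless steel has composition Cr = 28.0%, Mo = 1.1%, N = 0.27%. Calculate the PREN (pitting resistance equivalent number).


Apply the PREN formula: PREN = Cr + 3.3*Mo + 16*N
PREN = 28.0 + 3.3*1.1 + 16*0.27
PREN = 28.0 + 3.63 + 4.32 = 35.95

35.95


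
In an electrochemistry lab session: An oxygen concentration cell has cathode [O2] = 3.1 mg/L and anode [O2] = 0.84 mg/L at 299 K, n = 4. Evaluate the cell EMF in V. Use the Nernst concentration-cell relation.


Apply the Nernst concentration-cell relation: E = (RT/nF)*ln(C_cathode/C_anode)
RT/nF = 8.314*299/(4*96485) = 0.00644112 V
ln(3.1/0.84) = 1.30576
E = 0.00644112 * 1.30576 = 0.00841 V

0.00841 V


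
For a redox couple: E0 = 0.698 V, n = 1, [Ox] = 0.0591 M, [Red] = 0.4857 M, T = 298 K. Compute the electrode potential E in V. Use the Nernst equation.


Apply the Nernst equation: E = E0 + (RT/nF)*ln([Ox]/[Red])
Step 1: RT/nF = 8.314*298/(1*96485) = 0.02567831 V
Step 2: [Ox]/[Red] = 0.0591/0.4857 = 0.12168
Step 3: ln(0.12168) = -2.106361
Step 4: correction = 0.02567831 * -2.106361 = -0.0541 V
E = 0.698 + -0.0541 = 0.6439 V

0.6439 V


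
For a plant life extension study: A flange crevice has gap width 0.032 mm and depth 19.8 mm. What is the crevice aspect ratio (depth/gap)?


Aspect ratio = depth / gap
Ratio = 19.8 / 0.032 = 618.8

618.8


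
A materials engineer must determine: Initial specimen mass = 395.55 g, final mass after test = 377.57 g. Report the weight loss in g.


Weight loss = initial − final
WL = 395.55 − 377.57 = 17.98 g

17.98 g


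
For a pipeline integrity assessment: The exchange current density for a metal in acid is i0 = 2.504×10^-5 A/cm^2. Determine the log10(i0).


i0 = 2.504×10^-5 A/cm^2
log10(i0) = -4.601

-4.601


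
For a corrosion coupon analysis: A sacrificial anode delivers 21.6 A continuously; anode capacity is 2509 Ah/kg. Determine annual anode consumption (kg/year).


Annual consumption = current * hours per year / capacity
Rate = 21.6 * 8760 / 2509 = 75.4 kg/year

75.4 kg/year


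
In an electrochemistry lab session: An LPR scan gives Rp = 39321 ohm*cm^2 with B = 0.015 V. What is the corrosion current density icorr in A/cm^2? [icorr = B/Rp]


Apply the Stern-Geary relation: icorr = B / Rp
icorr = 0.015 / 39321 = 3.815×10^-7 A/cm^2

3.815×10^-7 A/cm^2


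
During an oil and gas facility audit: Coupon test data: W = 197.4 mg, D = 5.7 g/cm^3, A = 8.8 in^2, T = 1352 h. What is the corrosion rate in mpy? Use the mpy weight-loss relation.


Apply the mpy weight-loss relation: CR = 534 * W / (D * A * T)
Numerator: 534 * 197.4 = 105411.6
Denominator: 5.7 * 8.8 * 1352 = 67816.32
CR = 105411.6 / 67816.32 = 1.5544 mpy

1.5544 mpy


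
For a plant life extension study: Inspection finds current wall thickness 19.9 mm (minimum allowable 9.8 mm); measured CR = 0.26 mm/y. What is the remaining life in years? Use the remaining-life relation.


Apply the remaining-life relation: RL = (t_current − t_min) / CR
RL = (19.9 − 9.8) / 0.26 = 10.1 / 0.26 = 38.8 years

38.8 years


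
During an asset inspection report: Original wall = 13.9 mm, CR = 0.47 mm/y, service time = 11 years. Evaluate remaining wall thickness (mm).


Remaining wall = original − CR × time
t = 13.9 − 0.47*11 = 13.9 − 5.17 = 8.73 mm

8.73 mm


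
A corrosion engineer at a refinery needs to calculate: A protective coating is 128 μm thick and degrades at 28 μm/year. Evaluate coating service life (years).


Service life = thickness / degradation rate
Life = 128 / 28 = 4.6 years

4.6 years


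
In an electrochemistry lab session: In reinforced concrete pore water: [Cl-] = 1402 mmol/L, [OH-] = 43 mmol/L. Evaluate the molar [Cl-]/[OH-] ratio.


Threshold parameter = [Cl-] / [OH-] (molar basis; both in mmol/L, so units cancel)
Ratio = 1402 / 43 = 32.6

32.6


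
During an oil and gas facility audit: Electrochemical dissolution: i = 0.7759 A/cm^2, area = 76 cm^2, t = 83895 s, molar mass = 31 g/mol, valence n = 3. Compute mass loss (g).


Apply Faraday's law: m = i*A*t*M / (n*F)
Total charge passed Q = i*A*t = 0.7759*76*83895 = 4947153.918 C
m = Q*M/(n*F) = 4947153.918*31/(3*96485) = 529.8294 g

529.8294 g


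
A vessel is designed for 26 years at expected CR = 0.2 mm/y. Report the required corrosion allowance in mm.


Corrosion allowance = CR × design life
CA = 0.2 * 26 = 5.2 mm

5.2 mm


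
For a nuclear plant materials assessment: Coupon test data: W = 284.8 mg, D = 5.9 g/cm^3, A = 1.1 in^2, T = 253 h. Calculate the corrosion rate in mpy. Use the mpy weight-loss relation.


Apply the mpy weight-loss relation: CR = 534 * W / (D * A * T)
Numerator: 534 * 284.8 = 152083.2
Denominator: 5.9 * 1.1 * 253 = 1641.97
CR = 152083.2 / 1641.97 = 92.6224 mpy

92.6224 mpy


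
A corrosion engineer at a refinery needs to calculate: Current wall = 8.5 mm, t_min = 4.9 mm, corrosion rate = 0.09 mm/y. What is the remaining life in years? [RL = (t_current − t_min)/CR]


Apply the remaining-life relation: RL = (t_current − t_min) / CR
RL = (8.5 − 4.9) / 0.09 = 3.6 / 0.09 = 40.0 years

40.0 years


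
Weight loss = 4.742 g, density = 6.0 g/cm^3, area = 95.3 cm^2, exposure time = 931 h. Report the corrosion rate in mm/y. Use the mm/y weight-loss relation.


Apply the mm/y weight-loss relation: CR = 87600 * W / (D * A * T)
Numerator: 87600 * 4.742 = 415399.2
Denominator: 6.0 * 95.3 * 931 = 532345.8
CR = 415399.2 / 532345.8 = 0.780318 mm/y

0.780318 mm/y


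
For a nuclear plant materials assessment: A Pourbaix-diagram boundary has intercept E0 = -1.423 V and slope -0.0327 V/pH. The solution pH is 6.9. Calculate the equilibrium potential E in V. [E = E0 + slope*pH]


Apply the Pourbaix line equation: E = E0 + slope*pH
E = -1.423 + (-0.0327)*6.9 = -1.423 + (-0.22563) = -1.64863 V
Rounded to 4 decimal places: E = -1.6486 V

-1.6486 V


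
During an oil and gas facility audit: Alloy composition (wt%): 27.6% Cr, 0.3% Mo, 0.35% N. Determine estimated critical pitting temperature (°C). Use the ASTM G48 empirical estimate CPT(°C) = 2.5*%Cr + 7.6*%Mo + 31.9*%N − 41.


Apply the ASTM G48 empirical CPT estimate: CPT(°C) = 2.5*%Cr + 7.6*%Mo + 31.9*%N − 41
2.5*27.6 = 69; 7.6*0.3 = 2.28; 31.9*0.35 = 11.165
CPT = 69 + 2.28 + 11.165 − 41 = 41.445 °C
Rounded to 0.1 °C: CPT ≈ 41.4 °C

41.4 °C


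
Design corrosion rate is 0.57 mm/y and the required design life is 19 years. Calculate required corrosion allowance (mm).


Corrosion allowance = CR × design life
CA = 0.57 * 19 = 10.83 mm

10.83 mm


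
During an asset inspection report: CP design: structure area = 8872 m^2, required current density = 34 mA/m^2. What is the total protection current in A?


I = area * current density, then convert mA → A (÷1000)
I = 8872 * 34 / 1000 = 301.65 A

301.65 A


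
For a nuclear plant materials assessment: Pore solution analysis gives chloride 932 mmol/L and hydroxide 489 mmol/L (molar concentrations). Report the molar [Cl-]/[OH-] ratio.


Threshold parameter = [Cl-] / [OH-] (molar basis; both in mmol/L, so units cancel)
Ratio = 932 / 489 = 1.91

1.91


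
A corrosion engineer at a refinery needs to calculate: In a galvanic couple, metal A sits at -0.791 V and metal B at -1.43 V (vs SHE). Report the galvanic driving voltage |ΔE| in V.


Driving voltage is the absolute potential difference.
|ΔE| = |-0.791 − (-1.43)| = 0.639 V

0.639 V


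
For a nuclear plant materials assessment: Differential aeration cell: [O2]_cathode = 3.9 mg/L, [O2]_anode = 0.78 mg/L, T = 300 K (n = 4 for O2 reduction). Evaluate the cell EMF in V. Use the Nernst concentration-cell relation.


Apply the Nernst concentration-cell relation: E = (RT/nF)*ln(C_cathode/C_anode)
RT/nF = 8.314*300/(4*96485) = 0.00646266 V
ln(3.9/0.78) = 1.60944
E = 0.00646266 * 1.60944 = 0.0104 V

0.0104 V


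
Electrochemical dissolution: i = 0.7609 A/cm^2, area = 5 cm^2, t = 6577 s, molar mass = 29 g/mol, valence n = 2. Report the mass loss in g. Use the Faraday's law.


Apply Faraday's law: m = i*A*t*M / (n*F)
Total charge passed Q = i*A*t = 0.7609*5*6577 = 25022.1965 C
m = Q*M/(n*F) = 25022.1965*29/(2*96485) = 3.7604 g

3.7604 g


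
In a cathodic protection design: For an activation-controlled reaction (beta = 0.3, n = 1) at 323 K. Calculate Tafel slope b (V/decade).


Apply the Tafel slope relation: b = 2.303*R*T/(beta*n*F)
Numerator: 2.303 * 8.314 * 323 = 6184.53
Denominator: 0.3 * 1 * 96485 = 28945.5
b = 6184.53 / 28945.5 = 0.2137 V/decade

0.2137 V/decade


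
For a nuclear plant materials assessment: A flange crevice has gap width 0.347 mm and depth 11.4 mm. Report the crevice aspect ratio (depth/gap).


Aspect ratio = depth / gap
Ratio = 11.4 / 0.347 = 32.9

32.9


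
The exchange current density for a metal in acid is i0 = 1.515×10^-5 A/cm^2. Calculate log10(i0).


i0 = 1.515×10^-5 A/cm^2
log10(i0) = -4.82

-4.82


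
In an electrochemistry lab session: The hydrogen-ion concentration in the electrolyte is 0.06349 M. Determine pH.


pH = −log10[H+]
pH = −log10(0.06349) = 1.2

1.2


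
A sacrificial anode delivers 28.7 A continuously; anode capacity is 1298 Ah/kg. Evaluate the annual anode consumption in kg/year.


Annual consumption = current * hours per year / capacity
Rate = 28.7 * 8760 / 1298 = 193.7 kg/year

193.7 kg/year


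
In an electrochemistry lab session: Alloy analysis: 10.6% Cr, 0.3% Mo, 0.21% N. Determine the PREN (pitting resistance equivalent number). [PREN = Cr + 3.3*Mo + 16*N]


Apply the PREN formula: PREN = Cr + 3.3*Mo + 16*N
PREN = 10.6 + 3.3*0.3 + 16*0.21
PREN = 10.6 + 0.99 + 3.36 = 14.95

14.95


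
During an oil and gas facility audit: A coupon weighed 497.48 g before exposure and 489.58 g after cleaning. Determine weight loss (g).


Weight loss = initial − final
WL = 497.48 − 489.58 = 7.9 g

7.9 g


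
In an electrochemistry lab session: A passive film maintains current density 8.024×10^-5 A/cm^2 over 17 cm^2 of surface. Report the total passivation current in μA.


I = i_pass * A, then convert A → μA (×10^6)
I = 8.024×10^-5 * 17 * 10^6 = 1364.08 μA

1364.08 μA


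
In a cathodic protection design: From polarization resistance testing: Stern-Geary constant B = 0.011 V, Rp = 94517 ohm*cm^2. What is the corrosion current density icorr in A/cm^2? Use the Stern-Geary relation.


Apply the Stern-Geary relation: icorr = B / Rp
icorr = 0.011 / 94517 = 1.164×10^-7 A/cm^2

1.164×10^-7 A/cm^2


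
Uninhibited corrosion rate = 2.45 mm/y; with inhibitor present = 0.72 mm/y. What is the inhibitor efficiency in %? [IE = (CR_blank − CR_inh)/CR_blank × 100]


Apply the inhibitor-efficiency definition: IE = (CR_blank − CR_inh)/CR_blank × 100
IE = (2.45 − 0.72) / 2.45 × 100
IE = 1.73 / 2.45 × 100 = 70.6 %

70.6 %


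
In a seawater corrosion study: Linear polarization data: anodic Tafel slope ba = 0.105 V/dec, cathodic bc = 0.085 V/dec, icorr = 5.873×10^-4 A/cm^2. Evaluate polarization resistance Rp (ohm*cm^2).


Apply the Stern-Geary equation: Rp = ba*bc / (2.303*icorr*(ba+bc))
ba*bc = 0.105*0.085 = 0.008925
ba+bc = 0.19; 2.303*icorr*(ba+bc) = 2.303*5.873×10^-4*0.19 = 2.5698486×10^-4
Rp = 0.008925 / 2.5698486×10^-4 = 34.7 ohm*cm^2

34.7 ohm*cm^2


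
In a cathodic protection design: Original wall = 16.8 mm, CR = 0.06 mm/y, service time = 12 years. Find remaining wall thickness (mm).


Remaining wall = original − CR × time
t = 16.8 − 0.06*12 = 16.8 − 0.72 = 16.08 mm

16.08 mm


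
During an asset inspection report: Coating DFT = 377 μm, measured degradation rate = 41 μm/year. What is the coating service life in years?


Service life = thickness / degradation rate
Life = 377 / 41 = 9.2 years

9.2 years


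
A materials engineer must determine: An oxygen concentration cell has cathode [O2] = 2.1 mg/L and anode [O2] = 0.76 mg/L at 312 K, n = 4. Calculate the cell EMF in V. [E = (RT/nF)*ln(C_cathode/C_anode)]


Apply the Nernst concentration-cell relation: E = (RT/nF)*ln(C_cathode/C_anode)
RT/nF = 8.314*312/(4*96485) = 0.00672117 V
ln(2.1/0.76) = 1.01637
E = 0.00672117 * 1.01637 = 0.00683 V

0.00683 V


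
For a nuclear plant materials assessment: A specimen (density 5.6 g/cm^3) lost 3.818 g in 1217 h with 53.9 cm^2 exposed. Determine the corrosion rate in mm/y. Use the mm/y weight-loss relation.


Apply the mm/y weight-loss relation: CR = 87600 * W / (D * A * T)
Numerator: 87600 * 3.818 = 334456.8
Denominator: 5.6 * 53.9 * 1217 = 367339.28
CR = 334456.8 / 367339.28 = 0.9105 mm/y

0.9105 mm/y


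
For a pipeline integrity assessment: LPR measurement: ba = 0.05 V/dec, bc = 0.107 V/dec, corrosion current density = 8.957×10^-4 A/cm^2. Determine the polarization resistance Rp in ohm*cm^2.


Apply the Stern-Geary equation: Rp = ba*bc / (2.303*icorr*(ba+bc))
ba*bc = 0.05*0.107 = 0.00535
ba+bc = 0.157; 2.303*icorr*(ba+bc) = 2.303*8.957×10^-4*0.157 = 3.2385914×10^-4
Rp = 0.00535 / 3.2385914×10^-4 = 16.52 ohm*cm^2

16.52 ohm*cm^2


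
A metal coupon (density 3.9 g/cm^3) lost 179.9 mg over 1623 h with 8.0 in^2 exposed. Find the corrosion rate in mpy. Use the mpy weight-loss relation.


Apply the mpy weight-loss relation: CR = 534 * W / (D * A * T)
Numerator: 534 * 179.9 = 96066.6
Denominator: 3.9 * 8.0 * 1623 = 50637.6
CR = 96066.6 / 50637.6 = 1.89714 mpy

1.89714 mpy


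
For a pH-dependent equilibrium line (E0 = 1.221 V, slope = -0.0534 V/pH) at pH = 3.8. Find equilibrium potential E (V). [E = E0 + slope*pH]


Apply the Pourbaix line equation: E = E0 + slope*pH
E = 1.221 + (-0.0534)*3.8 = 1.221 + (-0.20292) = 1.01808 V
Rounded to 3 decimal places: E = 1.018 V

1.018 V


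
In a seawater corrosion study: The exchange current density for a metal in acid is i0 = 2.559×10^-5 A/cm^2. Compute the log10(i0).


i0 = 2.559×10^-5 A/cm^2
log10(i0) = -4.592

-4.592


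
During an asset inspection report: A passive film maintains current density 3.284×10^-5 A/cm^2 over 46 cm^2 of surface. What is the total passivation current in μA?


I = i_pass * A, then convert A → μA (×10^6)
I = 3.284×10^-5 * 46 * 10^6 = 1510.64 μA

1510.64 μA


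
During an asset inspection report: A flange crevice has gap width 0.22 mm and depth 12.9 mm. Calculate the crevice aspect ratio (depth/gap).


Aspect ratio = depth / gap
Ratio = 12.9 / 0.22 = 58.6

58.6


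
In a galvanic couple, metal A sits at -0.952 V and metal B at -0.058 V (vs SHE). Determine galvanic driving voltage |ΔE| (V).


Driving voltage is the absolute potential difference.
|ΔE| = |-0.952 − (-0.058)| = 0.894 V

0.894 V


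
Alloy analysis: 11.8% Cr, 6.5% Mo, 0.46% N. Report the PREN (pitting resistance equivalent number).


Apply the PREN formula: PREN = Cr + 3.3*Mo + 16*N
PREN = 11.8 + 3.3*6.5 + 16*0.46
PREN = 11.8 + 21.45 + 7.36 = 40.61

40.61


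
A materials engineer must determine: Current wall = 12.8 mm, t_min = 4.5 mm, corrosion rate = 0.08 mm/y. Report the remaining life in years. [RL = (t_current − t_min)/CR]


Apply the remaining-life relation: RL = (t_current − t_min) / CR
RL = (12.8 − 4.5) / 0.08 = 8.3 / 0.08 = 103.8 years

103.8 years


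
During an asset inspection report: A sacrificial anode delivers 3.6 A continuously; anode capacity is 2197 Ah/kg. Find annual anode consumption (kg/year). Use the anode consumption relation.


Annual consumption = current * hours per year / capacity
Rate = 3.6 * 8760 / 2197 = 14.4 kg/year

14.4 kg/year


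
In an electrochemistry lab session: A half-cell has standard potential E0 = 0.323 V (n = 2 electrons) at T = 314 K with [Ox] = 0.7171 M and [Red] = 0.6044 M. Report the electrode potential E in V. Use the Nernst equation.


Apply the Nernst equation: E = E0 + (RT/nF)*ln([Ox]/[Red])
Step 1: RT/nF = 8.314*314/(2*96485) = 0.01352851 V
Step 2: [Ox]/[Red] = 0.7171/0.6044 = 1.186466
Step 3: ln(1.186466) = 0.170979
Step 4: correction = 0.01352851 * 0.170979 = 0.002 V
E = 0.323 + 0.002 = 0.325 V

0.325 V


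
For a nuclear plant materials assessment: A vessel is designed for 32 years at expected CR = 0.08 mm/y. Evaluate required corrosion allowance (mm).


Corrosion allowance = CR × design life
CA = 0.08 * 32 = 2.56 mm

2.56 mm


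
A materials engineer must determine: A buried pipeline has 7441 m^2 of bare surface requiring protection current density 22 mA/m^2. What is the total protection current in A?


I = area * current density, then convert mA → A (÷1000)
I = 7441 * 22 / 1000 = 163.7 A

163.7 A


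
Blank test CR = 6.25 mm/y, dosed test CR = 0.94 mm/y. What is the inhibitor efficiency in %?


Apply the inhibitor-efficiency definition: IE = (CR_blank − CR_inh)/CR_blank × 100
IE = (6.25 − 0.94) / 6.25 × 100
IE = 5.31 / 6.25 × 100 = 85.0 %

85.0 %


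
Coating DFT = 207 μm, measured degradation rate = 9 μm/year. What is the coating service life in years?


Service life = thickness / degradation rate
Life = 207 / 9 = 23.0 years

23.0 years


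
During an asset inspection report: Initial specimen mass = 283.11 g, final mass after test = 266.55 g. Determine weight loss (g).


Weight loss = initial − final
WL = 283.11 − 266.55 = 16.56 g

16.56 g


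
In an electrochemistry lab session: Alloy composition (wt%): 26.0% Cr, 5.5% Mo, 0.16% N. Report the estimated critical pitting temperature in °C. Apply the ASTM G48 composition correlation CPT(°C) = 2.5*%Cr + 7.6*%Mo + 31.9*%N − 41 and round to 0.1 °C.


Apply the ASTM G48 empirical CPT estimate: CPT(°C) = 2.5*%Cr + 7.6*%Mo + 31.9*%N − 41
2.5*26.0 = 65; 7.6*5.5 = 41.8; 31.9*0.16 = 5.104
CPT = 65 + 41.8 + 5.104 − 41 = 70.904 °C
Rounded to 0.1 °C: CPT ≈ 70.9 °C

70.9 °C


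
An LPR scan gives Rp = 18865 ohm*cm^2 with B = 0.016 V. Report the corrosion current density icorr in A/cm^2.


Apply the Stern-Geary relation: icorr = B / Rp
icorr = 0.016 / 18865 = 8.481×10^-7 A/cm^2

8.481×10^-7 A/cm^2


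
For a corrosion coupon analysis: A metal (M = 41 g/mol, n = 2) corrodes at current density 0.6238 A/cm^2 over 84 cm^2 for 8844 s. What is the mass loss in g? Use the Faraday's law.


Apply Faraday's law: m = i*A*t*M / (n*F)
Total charge passed Q = i*A*t = 0.6238*84*8844 = 463418.5248 C
m = Q*M/(n*F) = 463418.5248*41/(2*96485) = 98.46173 g

98.46173 g


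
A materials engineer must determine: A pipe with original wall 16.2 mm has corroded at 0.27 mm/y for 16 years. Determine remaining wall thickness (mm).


Remaining wall = original − CR × time
t = 16.2 − 0.27*16 = 16.2 − 4.32 = 11.88 mm

11.88 mm


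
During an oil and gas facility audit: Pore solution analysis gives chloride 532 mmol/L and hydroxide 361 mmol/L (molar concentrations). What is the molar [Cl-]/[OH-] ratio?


Threshold parameter = [Cl-] / [OH-] (molar basis; both in mmol/L, so units cancel)
Ratio = 532 / 361 = 1.47

1.47


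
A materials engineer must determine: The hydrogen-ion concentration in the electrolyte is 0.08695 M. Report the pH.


pH = −log10[H+]
pH = −log10(0.08695) = 1.06

1.06


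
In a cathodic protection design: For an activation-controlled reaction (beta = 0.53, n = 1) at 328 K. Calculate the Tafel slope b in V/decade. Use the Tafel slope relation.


Apply the Tafel slope relation: b = 2.303*R*T/(beta*n*F)
Numerator: 2.303 * 8.314 * 328 = 6280.26
Denominator: 0.53 * 1 * 96485 = 51137.05
b = 6280.26 / 51137.05 = 0.123 V/decade

0.123 V/decade


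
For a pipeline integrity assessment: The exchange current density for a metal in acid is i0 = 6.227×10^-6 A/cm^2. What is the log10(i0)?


i0 = 6.227×10^-6 A/cm^2
log10(i0) = -5.206

-5.206


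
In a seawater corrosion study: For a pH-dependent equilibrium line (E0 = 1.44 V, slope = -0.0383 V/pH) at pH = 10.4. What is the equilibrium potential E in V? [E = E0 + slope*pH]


Apply the Pourbaix line equation: E = E0 + slope*pH
E = 1.44 + (-0.0383)*10.4 = 1.44 + (-0.39832) = 1.04168 V
Rounded to 3 decimal places: E = 1.042 V

1.042 V


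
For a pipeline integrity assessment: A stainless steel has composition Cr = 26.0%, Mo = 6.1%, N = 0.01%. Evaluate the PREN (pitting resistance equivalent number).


Apply the PREN formula: PREN = Cr + 3.3*Mo + 16*N
PREN = 26.0 + 3.3*6.1 + 16*0.01
PREN = 26.0 + 20.13 + 0.16 = 46.29

46.29


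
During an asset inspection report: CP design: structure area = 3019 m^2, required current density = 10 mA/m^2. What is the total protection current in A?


I = area * current density, then convert mA → A (÷1000)
I = 3019 * 10 / 1000 = 30.19 A

30.19 A


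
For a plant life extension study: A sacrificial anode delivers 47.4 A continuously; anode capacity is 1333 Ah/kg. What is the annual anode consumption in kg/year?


Annual consumption = current * hours per year / capacity
Rate = 47.4 * 8760 / 1333 = 311.5 kg/year

311.5 kg/year


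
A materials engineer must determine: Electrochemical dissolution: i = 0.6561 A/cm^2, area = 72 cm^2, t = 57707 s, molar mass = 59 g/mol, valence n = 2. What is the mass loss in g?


Apply Faraday's law: m = i*A*t*M / (n*F)
Total charge passed Q = i*A*t = 0.6561*72*57707 = 2726032.5144 C
m = Q*M/(n*F) = 2726032.5144*59/(2*96485) = 833.4763 g

833.4763 g


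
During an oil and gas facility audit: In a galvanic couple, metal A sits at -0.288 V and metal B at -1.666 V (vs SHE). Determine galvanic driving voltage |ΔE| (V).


Driving voltage is the absolute potential difference.
|ΔE| = |-0.288 − (-1.666)| = 1.378 V

1.378 V


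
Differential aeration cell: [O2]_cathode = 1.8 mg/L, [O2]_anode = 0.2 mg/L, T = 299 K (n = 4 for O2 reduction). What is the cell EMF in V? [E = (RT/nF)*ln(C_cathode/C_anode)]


Apply the Nernst concentration-cell relation: E = (RT/nF)*ln(C_cathode/C_anode)
RT/nF = 8.314*299/(4*96485) = 0.00644112 V
ln(1.8/0.2) = 2.19722
E = 0.00644112 * 2.19722 = 0.01415 V

0.01415 V


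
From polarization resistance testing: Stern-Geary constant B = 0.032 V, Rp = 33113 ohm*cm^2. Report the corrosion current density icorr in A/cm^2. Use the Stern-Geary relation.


Apply the Stern-Geary relation: icorr = B / Rp
icorr = 0.032 / 33113 = 9.664×10^-7 A/cm^2

9.664×10^-7 A/cm^2


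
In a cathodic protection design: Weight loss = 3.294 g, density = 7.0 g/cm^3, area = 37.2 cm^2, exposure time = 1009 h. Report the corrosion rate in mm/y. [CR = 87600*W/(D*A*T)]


Apply the mm/y weight-loss relation: CR = 87600 * W / (D * A * T)
Numerator: 87600 * 3.294 = 288554.4
Denominator: 7.0 * 37.2 * 1009 = 262743.6
CR = 288554.4 / 262743.6 = 1.09824 mm/y

1.09824 mm/y


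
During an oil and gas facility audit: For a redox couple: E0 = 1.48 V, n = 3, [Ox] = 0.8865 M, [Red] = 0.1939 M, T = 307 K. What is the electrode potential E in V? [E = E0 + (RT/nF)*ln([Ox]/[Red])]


Apply the Nernst equation: E = E0 + (RT/nF)*ln([Ox]/[Red])
Step 1: RT/nF = 8.314*307/(3*96485) = 0.00881794 V
Step 2: [Ox]/[Red] = 0.8865/0.1939 = 4.571944
Step 3: ln(4.571944) = 1.519938
Step 4: correction = 0.00881794 * 1.519938 = 0.013 V
E = 1.48 + 0.013 = 1.493 V

1.493 V


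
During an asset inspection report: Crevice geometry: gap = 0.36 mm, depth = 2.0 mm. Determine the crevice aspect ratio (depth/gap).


Aspect ratio = depth / gap
Ratio = 2.0 / 0.36 = 5.6

5.6


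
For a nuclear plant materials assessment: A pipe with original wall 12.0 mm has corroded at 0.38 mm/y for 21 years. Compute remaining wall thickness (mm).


Remaining wall = original − CR × time
t = 12.0 − 0.38*21 = 12.0 − 7.98 = 4.02 mm

4.02 mm


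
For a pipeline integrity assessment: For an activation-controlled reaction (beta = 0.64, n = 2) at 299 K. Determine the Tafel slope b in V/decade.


Apply the Tafel slope relation: b = 2.303*R*T/(beta*n*F)
Numerator: 2.303 * 8.314 * 299 = 5725.0
Denominator: 0.64 * 2 * 96485 = 123500.8
b = 5725.0 / 123500.8 = 0.046 V/decade

0.046 V/decade


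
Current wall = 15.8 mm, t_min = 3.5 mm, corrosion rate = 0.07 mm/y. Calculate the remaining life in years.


Apply the remaining-life relation: RL = (t_current − t_min) / CR
RL = (15.8 − 3.5) / 0.07 = 12.3 / 0.07 = 175.7 years

175.7 years


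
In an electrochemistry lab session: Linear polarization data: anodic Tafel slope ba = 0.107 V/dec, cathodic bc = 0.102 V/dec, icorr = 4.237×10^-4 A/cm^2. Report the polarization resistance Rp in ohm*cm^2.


Apply the Stern-Geary equation: Rp = ba*bc / (2.303*icorr*(ba+bc))
ba*bc = 0.107*0.102 = 0.010914
ba+bc = 0.209; 2.303*icorr*(ba+bc) = 2.303*4.237×10^-4*0.209 = 2.0393825×10^-4
Rp = 0.010914 / 2.0393825×10^-4 = 53.52 ohm*cm^2

53.52 ohm*cm^2


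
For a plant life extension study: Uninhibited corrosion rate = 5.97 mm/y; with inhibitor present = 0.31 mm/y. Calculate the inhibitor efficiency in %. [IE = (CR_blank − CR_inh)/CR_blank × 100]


Apply the inhibitor-efficiency definition: IE = (CR_blank − CR_inh)/CR_blank × 100
IE = (5.97 − 0.31) / 5.97 × 100
IE = 5.66 / 5.97 × 100 = 94.8 %

94.8 %


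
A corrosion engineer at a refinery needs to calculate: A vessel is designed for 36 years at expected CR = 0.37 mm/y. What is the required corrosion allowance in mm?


Corrosion allowance = CR × design life
CA = 0.37 * 36 = 13.32 mm

13.32 mm


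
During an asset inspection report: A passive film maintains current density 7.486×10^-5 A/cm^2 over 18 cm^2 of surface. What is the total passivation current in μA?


I = i_pass * A, then convert A → μA (×10^6)
I = 7.486×10^-5 * 18 * 10^6 = 1347.48 μA

1347.48 μA


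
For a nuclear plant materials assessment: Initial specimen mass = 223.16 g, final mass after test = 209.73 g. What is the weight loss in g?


Weight loss = initial − final
WL = 223.16 − 209.73 = 13.43 g

13.43 g


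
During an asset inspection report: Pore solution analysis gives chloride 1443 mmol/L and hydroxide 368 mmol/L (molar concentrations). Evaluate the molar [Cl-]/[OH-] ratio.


Threshold parameter = [Cl-] / [OH-] (molar basis; both in mmol/L, so units cancel)
Ratio = 1443 / 368 = 3.92

3.92


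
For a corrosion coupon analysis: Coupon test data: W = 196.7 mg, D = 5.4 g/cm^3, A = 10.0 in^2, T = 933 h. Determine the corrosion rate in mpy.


Apply the mpy weight-loss relation: CR = 534 * W / (D * A * T)
Numerator: 534 * 196.7 = 105037.8
Denominator: 5.4 * 10.0 * 933 = 50382.0
CR = 105037.8 / 50382.0 = 2.08483 mpy

2.08483 mpy


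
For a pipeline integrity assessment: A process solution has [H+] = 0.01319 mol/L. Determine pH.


pH = −log10[H+]
pH = −log10(0.01319) = 1.88

1.88


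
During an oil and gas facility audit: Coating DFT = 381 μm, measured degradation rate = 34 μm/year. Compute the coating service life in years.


Service life = thickness / degradation rate
Life = 381 / 34 = 11.2 years

11.2 years


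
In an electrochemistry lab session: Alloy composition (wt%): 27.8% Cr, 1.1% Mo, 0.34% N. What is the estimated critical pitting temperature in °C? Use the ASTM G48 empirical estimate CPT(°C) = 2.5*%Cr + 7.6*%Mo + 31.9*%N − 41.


Apply the ASTM G48 empirical CPT estimate: CPT(°C) = 2.5*%Cr + 7.6*%Mo + 31.9*%N − 41
2.5*27.8 = 69.5; 7.6*1.1 = 8.36; 31.9*0.34 = 10.846
CPT = 69.5 + 8.36 + 10.846 − 41 = 47.706 °C
Rounded to 0.1 °C: CPT ≈ 47.7 °C

47.7 °C


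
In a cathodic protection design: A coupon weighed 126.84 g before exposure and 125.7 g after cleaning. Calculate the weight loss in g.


Weight loss = initial − final
WL = 126.84 − 125.7 = 1.14 g

1.14 g


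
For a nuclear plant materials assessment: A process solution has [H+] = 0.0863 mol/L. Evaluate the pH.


pH = −log10[H+]
pH = −log10(0.0863) = 1.06

1.06


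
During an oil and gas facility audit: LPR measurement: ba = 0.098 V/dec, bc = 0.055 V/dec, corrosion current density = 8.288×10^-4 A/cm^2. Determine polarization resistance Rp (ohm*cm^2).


Apply the Stern-Geary equation: Rp = ba*bc / (2.303*icorr*(ba+bc))
ba*bc = 0.098*0.055 = 0.00539
ba+bc = 0.153; 2.303*icorr*(ba+bc) = 2.303*8.288×10^-4*0.153 = 2.9203514×10^-4
Rp = 0.00539 / 2.9203514×10^-4 = 18.5 ohm*cm^2

18.5 ohm*cm^2


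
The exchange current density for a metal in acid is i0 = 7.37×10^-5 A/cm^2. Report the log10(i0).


i0 = 7.37×10^-5 A/cm^2
log10(i0) = -4.133

-4.133


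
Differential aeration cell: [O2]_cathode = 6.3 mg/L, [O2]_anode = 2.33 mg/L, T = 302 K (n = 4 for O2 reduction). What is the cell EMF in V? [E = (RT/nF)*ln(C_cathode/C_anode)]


Apply the Nernst concentration-cell relation: E = (RT/nF)*ln(C_cathode/C_anode)
RT/nF = 8.314*302/(4*96485) = 0.00650575 V
ln(6.3/2.33) = 0.99468
E = 0.00650575 * 0.99468 = 0.00647 V

0.00647 V


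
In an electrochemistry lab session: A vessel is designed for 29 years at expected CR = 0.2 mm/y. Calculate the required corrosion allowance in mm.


Corrosion allowance = CR × design life
CA = 0.2 * 29 = 5.8 mm

5.8 mm


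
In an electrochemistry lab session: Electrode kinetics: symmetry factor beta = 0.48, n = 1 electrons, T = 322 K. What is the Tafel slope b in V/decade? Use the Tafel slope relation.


Apply the Tafel slope relation: b = 2.303*R*T/(beta*n*F)
Numerator: 2.303 * 8.314 * 322 = 6165.38
Denominator: 0.48 * 1 * 96485 = 46312.8
b = 6165.38 / 46312.8 = 0.133 V/decade

0.133 V/decade


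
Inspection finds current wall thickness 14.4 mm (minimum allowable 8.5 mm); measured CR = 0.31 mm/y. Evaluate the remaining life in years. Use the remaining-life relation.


Apply the remaining-life relation: RL = (t_current − t_min) / CR
RL = (14.4 − 8.5) / 0.31 = 5.9 / 0.31 = 19.0 years

19.0 years


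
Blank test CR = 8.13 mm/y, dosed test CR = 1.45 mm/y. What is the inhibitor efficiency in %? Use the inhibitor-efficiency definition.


Apply the inhibitor-efficiency definition: IE = (CR_blank − CR_inh)/CR_blank × 100
IE = (8.13 − 1.45) / 8.13 × 100
IE = 6.68 / 8.13 × 100 = 82.2 %

82.2 %


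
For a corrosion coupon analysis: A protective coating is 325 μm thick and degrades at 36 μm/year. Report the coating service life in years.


Service life = thickness / degradation rate
Life = 325 / 36 = 9.0 years

9.0 years
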